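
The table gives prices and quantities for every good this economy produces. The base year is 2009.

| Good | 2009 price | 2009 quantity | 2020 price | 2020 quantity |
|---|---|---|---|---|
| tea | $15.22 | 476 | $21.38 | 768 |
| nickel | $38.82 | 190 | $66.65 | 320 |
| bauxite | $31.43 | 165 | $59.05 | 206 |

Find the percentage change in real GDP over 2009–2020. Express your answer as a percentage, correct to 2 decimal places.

Real GDP 2009 = Nominal GDP 2009 = 15.22·476 + 38.82·190 + 31.43·165 = 19806.47.
Real GDP 2020 (at 2009 prices) = 15.22·768 + 38.82·320 + 31.43·206 = 30585.94.
Real growth = 30585.94/19806.47 − 1 = 0.5442.

54.42%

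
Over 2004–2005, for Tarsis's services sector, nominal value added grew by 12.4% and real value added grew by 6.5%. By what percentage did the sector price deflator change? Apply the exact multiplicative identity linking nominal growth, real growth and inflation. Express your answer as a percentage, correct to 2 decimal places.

5.54%

(1 + g_nom) = (1 + g_real)(1 + π), so π = 1.1240 / 1.0650 − 1 = 0.05540.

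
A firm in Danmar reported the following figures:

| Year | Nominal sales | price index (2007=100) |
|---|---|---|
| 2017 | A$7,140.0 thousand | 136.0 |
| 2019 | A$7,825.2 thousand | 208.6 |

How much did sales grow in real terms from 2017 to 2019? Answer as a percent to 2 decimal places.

Real sales 2017 = 7140.0 / 1.360 = 5250.00.
Real sales 2019 = 7825.2 / 2.086 = 3751.29.
Real growth = 3751.29 / 5250.00 − 1 = -0.2855.

-28.55%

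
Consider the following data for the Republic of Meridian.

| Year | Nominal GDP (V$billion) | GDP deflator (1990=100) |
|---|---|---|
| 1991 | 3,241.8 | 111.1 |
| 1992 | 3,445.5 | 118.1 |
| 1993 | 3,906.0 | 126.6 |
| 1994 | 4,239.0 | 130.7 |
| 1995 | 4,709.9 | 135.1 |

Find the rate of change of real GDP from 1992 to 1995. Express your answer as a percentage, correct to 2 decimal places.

19.50%

Real GDP 1992 = 3445.5/1.181 = 2917.44.
Real GDP 1995 = 4709.9/1.351 = 3486.23.
Change = 3486.23/2917.44 − 1 = 0.1950.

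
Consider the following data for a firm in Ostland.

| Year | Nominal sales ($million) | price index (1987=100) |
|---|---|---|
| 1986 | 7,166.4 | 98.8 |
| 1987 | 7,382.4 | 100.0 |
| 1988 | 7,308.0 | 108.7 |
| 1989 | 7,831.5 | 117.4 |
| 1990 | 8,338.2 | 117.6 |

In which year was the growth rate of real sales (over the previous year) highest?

1990

1987: real = 7382.4/1.000 = 7382.40; growth vs 1986 (7253.44) = 1.78%.
1988: real = 7308.0/1.087 = 6723.09; growth vs 1987 (7382.40) = -8.93%.
1989: real = 7831.5/1.174 = 6670.78; growth vs 1988 (6723.09) = -0.78%.
1990: real = 8338.2/1.176 = 7090.31; growth vs 1989 (6670.78) = 6.29%.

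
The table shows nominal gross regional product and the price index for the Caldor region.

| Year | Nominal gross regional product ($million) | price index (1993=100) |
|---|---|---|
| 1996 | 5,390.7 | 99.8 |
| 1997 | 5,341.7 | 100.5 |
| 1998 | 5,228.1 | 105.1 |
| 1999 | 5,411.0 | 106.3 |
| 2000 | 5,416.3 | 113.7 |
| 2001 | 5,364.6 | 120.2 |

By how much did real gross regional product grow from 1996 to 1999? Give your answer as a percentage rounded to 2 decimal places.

Real gross regional product 1996 = 5390.7/0.998 = 5401.50.
Real gross regional product 1999 = 5411.0/1.063 = 5090.31.
Change = 5090.31/5401.50 − 1 = -0.0576.

-5.76%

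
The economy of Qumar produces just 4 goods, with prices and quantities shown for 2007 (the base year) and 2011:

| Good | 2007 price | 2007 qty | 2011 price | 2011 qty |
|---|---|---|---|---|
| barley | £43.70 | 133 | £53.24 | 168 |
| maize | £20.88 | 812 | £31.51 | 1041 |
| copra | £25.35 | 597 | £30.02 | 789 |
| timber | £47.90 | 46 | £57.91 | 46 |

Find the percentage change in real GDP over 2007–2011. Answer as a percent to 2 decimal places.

Real GDP 2007 = Nominal GDP 2007 = 43.70·133 + 20.88·812 + 25.35·597 + 47.90·46 = 40104.01.
Real GDP 2011 (at 2007 prices) = 43.70·168 + 20.88·1041 + 25.35·789 + 47.90·46 = 51282.23.
Real growth = 51282.23/40104.01 − 1 = 0.2787.

27.87%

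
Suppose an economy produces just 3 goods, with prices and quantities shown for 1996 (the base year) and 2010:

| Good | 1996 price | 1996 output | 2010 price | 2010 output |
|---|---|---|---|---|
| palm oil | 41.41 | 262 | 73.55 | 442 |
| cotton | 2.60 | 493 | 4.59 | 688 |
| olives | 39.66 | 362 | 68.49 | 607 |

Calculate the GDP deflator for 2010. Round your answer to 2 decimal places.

174.89

Nominal GDP 2010 = 73.55·442 + 4.59·688 + 68.49·607 = 77240.45.
Real GDP 2010 (at 1996 prices) = 41.41·442 + 2.60·688 + 39.66·607 = 44165.64.
Deflator = Nominal/Real × 100 = 77240.45/44165.64 × 100 = 174.888.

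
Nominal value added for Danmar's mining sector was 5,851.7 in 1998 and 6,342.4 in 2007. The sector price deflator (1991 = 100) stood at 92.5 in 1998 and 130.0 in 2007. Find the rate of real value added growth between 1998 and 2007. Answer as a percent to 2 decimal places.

-22.88%

Deflate each year: 1998 → 5851.7/0.925 = 6326.16; 2007 → 6342.4/1.300 = 4878.77.
So real value added changed by 4878.77/6326.16 − 1 = -0.2288, i.e. -22.88%.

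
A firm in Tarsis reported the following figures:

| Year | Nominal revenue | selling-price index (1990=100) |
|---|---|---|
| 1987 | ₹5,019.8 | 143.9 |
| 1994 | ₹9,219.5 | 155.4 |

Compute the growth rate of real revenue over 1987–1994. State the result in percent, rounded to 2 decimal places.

70.07%

Real revenue 1987 = 5019.8 / 1.439 = 3488.39.
Real revenue 1994 = 9219.5 / 1.554 = 5932.75.
Real growth = 5932.75 / 3488.39 − 1 = 0.7007.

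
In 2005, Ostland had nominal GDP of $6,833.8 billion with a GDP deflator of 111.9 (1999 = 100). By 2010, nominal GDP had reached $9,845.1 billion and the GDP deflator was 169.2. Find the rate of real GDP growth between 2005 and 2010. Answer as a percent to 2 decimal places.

-4.72%

Real GDP 2005 = 6833.8 / 1.119 = 6107.06.
Real GDP 2010 = 9845.1 / 1.692 = 5818.62.
Real growth = 5818.62 / 6107.06 − 1 = -0.0472.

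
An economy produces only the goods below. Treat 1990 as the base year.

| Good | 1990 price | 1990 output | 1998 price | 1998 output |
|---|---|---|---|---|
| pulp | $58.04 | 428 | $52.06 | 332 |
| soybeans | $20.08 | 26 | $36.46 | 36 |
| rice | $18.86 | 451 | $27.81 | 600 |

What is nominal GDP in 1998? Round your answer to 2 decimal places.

Nominal GDP 1998 = Σ (p_1998 × q_1998) = 52.06·332 + 36.46·36 + 27.81·600 = 35282.48.

$35282.48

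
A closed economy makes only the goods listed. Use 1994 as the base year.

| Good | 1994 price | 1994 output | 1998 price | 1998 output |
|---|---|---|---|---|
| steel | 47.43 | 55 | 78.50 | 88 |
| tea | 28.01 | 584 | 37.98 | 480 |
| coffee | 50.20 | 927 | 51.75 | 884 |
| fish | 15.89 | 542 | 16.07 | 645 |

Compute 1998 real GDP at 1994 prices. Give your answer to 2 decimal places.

72244.49

Real GDP 1998 = Σ (p_1994 × q_1998) = 47.43·88 + 28.01·480 + 50.20·884 + 15.89·645 = 72244.49.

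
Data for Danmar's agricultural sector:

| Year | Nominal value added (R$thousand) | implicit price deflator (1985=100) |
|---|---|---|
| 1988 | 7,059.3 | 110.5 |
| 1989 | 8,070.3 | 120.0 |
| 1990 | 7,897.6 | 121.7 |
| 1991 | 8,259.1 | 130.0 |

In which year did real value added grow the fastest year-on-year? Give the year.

1989: real = 8070.3/1.200 = 6725.25; growth vs 1988 (6388.51) = 5.27%.
1990: real = 7897.6/1.217 = 6489.40; growth vs 1989 (6725.25) = -3.51%.
1991: real = 8259.1/1.300 = 6353.15; growth vs 1990 (6489.40) = -2.10%.

1989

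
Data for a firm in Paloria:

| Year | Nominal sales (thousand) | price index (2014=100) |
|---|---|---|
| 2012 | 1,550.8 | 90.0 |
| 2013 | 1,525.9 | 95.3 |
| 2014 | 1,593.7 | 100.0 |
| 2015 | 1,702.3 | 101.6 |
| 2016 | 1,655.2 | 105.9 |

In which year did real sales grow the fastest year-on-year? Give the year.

2013: real = 1525.9/0.953 = 1601.15; growth vs 2012 (1723.11) = -7.08%.
2014: real = 1593.7/1.000 = 1593.70; growth vs 2013 (1601.15) = -0.47%.
2015: real = 1702.3/1.016 = 1675.49; growth vs 2014 (1593.70) = 5.13%.
2016: real = 1655.2/1.059 = 1562.98; growth vs 2015 (1675.49) = -6.72%.

2015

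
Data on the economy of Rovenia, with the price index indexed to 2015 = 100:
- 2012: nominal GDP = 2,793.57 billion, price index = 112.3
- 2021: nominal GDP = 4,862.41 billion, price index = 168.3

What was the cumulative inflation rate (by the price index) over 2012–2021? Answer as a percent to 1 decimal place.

49.9%

Price-level change = 168.3 / 112.3 − 1 = 0.4987.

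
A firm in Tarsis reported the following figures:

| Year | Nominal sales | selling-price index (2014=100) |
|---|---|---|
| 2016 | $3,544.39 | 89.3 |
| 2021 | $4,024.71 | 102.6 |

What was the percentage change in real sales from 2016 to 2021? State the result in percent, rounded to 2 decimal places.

Real sales 2016 = 3544.39 / 0.893 = 3969.08.
Real sales 2021 = 4024.71 / 1.026 = 3922.72.
Real growth = 3922.72 / 3969.08 − 1 = -0.0117.

-1.17%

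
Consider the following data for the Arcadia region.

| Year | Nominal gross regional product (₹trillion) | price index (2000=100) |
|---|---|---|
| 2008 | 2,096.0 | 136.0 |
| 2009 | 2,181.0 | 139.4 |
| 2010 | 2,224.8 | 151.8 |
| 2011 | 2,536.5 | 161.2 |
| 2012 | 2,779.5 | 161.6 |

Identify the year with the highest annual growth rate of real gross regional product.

2012

2009: real = 2181.0/1.394 = 1564.56; growth vs 2008 (1541.18) = 1.52%.
2010: real = 2224.8/1.518 = 1465.61; growth vs 2009 (1564.56) = -6.32%.
2011: real = 2536.5/1.612 = 1573.51; growth vs 2010 (1465.61) = 7.36%.
2012: real = 2779.5/1.616 = 1719.99; growth vs 2011 (1573.51) = 9.31%.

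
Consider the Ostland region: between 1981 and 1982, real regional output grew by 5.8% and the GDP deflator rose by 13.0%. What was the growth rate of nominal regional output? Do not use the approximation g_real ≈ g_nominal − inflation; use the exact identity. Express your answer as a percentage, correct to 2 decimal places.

19.55%

(1 + g_nom) = (1 + g_real)(1 + π) = 1.0580 × 1.1300 = 1.19554.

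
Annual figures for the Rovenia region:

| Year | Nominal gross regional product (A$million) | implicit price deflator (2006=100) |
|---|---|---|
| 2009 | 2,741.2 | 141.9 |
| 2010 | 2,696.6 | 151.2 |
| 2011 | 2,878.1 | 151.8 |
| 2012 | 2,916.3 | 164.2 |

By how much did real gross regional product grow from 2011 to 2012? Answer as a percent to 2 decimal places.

Real gross regional product 2011 = 2878.1/1.518 = 1895.98.
Real gross regional product 2012 = 2916.3/1.642 = 1776.07.
Change = 1776.07/1895.98 − 1 = -0.0632.

-6.32%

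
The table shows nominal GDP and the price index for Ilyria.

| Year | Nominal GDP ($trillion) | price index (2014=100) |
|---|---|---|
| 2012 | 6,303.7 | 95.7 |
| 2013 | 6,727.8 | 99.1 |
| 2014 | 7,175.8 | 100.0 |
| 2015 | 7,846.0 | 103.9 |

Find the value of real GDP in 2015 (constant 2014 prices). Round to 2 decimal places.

Real GDP 2015 = 7846.0 / 1.039 = 7551.49.

$7,551.49 trillion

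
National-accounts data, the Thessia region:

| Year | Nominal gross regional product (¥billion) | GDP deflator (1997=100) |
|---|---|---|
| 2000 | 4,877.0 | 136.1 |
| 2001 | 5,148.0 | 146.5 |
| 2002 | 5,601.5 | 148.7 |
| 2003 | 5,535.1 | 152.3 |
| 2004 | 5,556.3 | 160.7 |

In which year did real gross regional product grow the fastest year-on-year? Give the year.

2002

2001: real = 5148.0/1.465 = 3513.99; growth vs 2000 (3583.39) = -1.94%.
2002: real = 5601.5/1.487 = 3766.98; growth vs 2001 (3513.99) = 7.20%.
2003: real = 5535.1/1.523 = 3634.34; growth vs 2002 (3766.98) = -3.52%.
2004: real = 5556.3/1.607 = 3457.56; growth vs 2003 (3634.34) = -4.86%.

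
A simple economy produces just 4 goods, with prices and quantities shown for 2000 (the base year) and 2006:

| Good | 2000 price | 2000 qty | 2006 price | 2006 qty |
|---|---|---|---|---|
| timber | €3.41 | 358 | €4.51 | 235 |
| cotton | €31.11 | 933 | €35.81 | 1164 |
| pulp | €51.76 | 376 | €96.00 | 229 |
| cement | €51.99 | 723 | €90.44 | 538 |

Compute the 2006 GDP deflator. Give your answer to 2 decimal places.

147.56

Nominal GDP 2006 = 4.51·235 + 35.81·1164 + 96.00·229 + 90.44·538 = 113383.41.
Real GDP 2006 (at 2000 prices) = 3.41·235 + 31.11·1164 + 51.76·229 + 51.99·538 = 76837.05.
Deflator = Nominal/Real × 100 = 113383.41/76837.05 × 100 = 147.563.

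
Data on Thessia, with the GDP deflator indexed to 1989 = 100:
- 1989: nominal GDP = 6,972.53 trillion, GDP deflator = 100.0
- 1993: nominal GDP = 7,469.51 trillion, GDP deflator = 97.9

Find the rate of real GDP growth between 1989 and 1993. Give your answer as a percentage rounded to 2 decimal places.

9.43%

Deflate each year: 1989 → 6972.53/1.000 = 6972.53; 1993 → 7469.51/0.979 = 7629.73.
So real GDP changed by 7629.73/6972.53 − 1 = 0.0943, i.e. 9.43%.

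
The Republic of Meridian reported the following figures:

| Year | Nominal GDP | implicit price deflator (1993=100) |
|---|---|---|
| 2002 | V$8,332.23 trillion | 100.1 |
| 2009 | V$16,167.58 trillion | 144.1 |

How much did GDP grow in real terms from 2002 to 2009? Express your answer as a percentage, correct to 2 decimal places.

34.79%

Real GDP 2002 = 8332.23 / 1.001 = 8323.91.
Real GDP 2009 = 16167.58 / 1.441 = 11219.69.
Real growth = 11219.69 / 8323.91 − 1 = 0.3479.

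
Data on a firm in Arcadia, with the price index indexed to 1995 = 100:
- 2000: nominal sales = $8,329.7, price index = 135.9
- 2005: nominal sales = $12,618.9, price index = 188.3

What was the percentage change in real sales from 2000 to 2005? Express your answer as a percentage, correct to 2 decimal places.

Deflate each year: 2000 → 8329.7/1.359 = 6129.29; 2005 → 12618.9/1.883 = 6701.49.
So real sales changed by 6701.49/6129.29 − 1 = 0.0934, i.e. 9.34%.

9.34%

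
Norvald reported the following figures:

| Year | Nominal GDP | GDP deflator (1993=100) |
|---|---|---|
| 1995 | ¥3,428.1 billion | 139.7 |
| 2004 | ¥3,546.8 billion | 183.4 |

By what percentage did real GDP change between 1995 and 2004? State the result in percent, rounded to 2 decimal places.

-21.19%

Real GDP 1995 = 3428.1 / 1.397 = 2453.90.
Real GDP 2004 = 3546.8 / 1.834 = 1933.91.
Real growth = 1933.91 / 2453.90 − 1 = -0.2119.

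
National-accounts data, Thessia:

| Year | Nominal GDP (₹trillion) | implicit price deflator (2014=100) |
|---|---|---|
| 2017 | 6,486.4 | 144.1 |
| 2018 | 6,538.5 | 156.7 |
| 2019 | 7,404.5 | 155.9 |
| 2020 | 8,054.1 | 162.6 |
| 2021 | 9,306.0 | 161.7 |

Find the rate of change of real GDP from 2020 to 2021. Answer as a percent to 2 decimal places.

Real GDP 2020 = 8054.1/1.626 = 4953.32.
Real GDP 2021 = 9306.0/1.617 = 5755.10.
Change = 5755.10/4953.32 − 1 = 0.1619.

16.19%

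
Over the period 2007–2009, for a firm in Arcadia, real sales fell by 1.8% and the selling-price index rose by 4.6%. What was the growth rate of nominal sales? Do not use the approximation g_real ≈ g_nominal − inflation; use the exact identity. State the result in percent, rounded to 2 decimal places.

2.72%

(1 + g_nom) = (1 + g_real)(1 + π) = 0.9820 × 1.0460 = 1.02717.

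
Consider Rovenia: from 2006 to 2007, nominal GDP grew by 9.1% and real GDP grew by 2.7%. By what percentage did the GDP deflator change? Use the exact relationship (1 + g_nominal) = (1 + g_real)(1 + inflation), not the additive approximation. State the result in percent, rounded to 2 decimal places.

(1 + g_nom) = (1 + g_real)(1 + π), so π = 1.0910 / 1.0270 − 1 = 0.06232.

6.23%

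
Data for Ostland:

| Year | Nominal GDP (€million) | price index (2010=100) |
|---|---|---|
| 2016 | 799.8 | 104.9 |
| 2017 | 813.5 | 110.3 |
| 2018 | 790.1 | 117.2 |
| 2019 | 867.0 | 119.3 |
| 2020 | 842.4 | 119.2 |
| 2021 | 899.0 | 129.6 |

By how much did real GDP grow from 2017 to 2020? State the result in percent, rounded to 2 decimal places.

-4.18%

Real GDP 2017 = 813.5/1.103 = 737.53.
Real GDP 2020 = 842.4/1.192 = 706.71.
Change = 706.71/737.53 − 1 = -0.0418.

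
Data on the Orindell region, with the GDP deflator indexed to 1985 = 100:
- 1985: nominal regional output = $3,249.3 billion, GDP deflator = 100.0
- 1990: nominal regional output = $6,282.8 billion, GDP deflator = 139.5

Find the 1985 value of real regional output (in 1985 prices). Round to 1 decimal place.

$3,249.3 billion

Real regional output = Nominal / (GDP deflator/100) = 3249.3 / 1.000 = 3249.30.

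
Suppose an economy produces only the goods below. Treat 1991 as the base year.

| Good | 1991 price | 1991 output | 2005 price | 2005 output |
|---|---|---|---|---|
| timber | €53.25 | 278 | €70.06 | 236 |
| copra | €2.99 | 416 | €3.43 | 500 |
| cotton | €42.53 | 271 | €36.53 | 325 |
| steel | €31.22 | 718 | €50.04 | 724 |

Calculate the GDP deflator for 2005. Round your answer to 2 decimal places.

Nominal GDP 2005 = 70.06·236 + 3.43·500 + 36.53·325 + 50.04·724 = 66350.37.
Real GDP 2005 (at 1991 prices) = 53.25·236 + 2.99·500 + 42.53·325 + 31.22·724 = 50487.53.
Deflator = Nominal/Real × 100 = 66350.37/50487.53 × 100 = 131.419.

131.42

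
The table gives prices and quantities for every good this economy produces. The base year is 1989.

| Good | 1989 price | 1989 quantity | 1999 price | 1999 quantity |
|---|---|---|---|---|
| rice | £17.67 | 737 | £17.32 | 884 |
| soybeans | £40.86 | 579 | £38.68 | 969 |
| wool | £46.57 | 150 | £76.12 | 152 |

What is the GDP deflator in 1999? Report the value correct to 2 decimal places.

Nominal GDP 1999 = 17.32·884 + 38.68·969 + 76.12·152 = 64362.04.
Real GDP 1999 (at 1989 prices) = 17.67·884 + 40.86·969 + 46.57·152 = 62292.26.
Deflator = Nominal/Real × 100 = 64362.04/62292.26 × 100 = 103.323.

103.32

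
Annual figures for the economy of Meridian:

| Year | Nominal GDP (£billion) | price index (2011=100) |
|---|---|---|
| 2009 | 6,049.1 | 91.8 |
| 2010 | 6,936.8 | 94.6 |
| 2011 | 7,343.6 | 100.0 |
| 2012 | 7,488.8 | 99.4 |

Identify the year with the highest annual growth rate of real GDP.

2010: real = 6936.8/0.946 = 7332.77; growth vs 2009 (6589.43) = 11.28%.
2011: real = 7343.6/1.000 = 7343.60; growth vs 2010 (7332.77) = 0.15%.
2012: real = 7488.8/0.994 = 7534.00; growth vs 2011 (7343.60) = 2.59%.

2010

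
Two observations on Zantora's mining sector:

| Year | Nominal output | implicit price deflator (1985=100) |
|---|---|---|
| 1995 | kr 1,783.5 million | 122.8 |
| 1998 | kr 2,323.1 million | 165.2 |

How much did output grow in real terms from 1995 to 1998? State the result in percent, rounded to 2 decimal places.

Real output 1995 = 1783.5 / 1.228 = 1452.36.
Real output 1998 = 2323.1 / 1.652 = 1406.23.
Real growth = 1406.23 / 1452.36 − 1 = -0.0318.

-3.18%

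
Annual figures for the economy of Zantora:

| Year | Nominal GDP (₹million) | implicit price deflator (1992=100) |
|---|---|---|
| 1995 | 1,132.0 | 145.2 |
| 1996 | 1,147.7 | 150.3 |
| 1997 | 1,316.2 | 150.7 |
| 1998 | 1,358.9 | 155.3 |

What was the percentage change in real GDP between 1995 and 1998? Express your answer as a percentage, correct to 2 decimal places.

Real GDP 1995 = 1132.0/1.452 = 779.61.
Real GDP 1998 = 1358.9/1.553 = 875.02.
Change = 875.02/779.61 − 1 = 0.1224.

12.24%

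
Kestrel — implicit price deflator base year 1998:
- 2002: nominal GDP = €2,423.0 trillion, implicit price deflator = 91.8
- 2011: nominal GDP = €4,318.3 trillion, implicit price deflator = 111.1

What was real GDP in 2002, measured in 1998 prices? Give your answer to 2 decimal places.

Real GDP = Nominal / (implicit price deflator/100) = 2423.0 / 0.918 = 2639.43.

€2,639.43 trillion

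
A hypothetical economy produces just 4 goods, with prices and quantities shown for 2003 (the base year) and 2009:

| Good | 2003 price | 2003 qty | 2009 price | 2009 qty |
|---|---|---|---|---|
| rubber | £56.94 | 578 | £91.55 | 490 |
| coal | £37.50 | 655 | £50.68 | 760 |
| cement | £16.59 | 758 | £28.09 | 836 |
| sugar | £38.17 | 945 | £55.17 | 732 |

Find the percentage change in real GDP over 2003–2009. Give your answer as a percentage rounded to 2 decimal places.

Real GDP 2003 = Nominal GDP 2003 = 56.94·578 + 37.50·655 + 16.59·758 + 38.17·945 = 106119.69.
Real GDP 2009 (at 2003 prices) = 56.94·490 + 37.50·760 + 16.59·836 + 38.17·732 = 98210.28.
Real growth = 98210.28/106119.69 − 1 = -0.0745.

-7.45%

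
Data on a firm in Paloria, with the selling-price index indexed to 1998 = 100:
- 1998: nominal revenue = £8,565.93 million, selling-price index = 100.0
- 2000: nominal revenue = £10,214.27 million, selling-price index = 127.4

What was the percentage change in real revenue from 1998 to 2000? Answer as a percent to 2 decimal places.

-6.40%

Deflate each year: 1998 → 8565.93/1.000 = 8565.93; 2000 → 10214.27/1.274 = 8017.48.
So real revenue changed by 8017.48/8565.93 − 1 = -0.0640, i.e. -6.40%.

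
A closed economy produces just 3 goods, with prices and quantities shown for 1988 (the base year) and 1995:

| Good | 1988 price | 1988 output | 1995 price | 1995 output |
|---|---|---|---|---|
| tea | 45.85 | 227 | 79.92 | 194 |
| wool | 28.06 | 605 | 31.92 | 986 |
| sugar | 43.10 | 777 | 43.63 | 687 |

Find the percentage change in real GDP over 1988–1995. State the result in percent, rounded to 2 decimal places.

Real GDP 1988 = Nominal GDP 1988 = 45.85·227 + 28.06·605 + 43.10·777 = 60872.95.
Real GDP 1995 (at 1988 prices) = 45.85·194 + 28.06·986 + 43.10·687 = 66171.76.
Real growth = 66171.76/60872.95 − 1 = 0.0870.

8.70%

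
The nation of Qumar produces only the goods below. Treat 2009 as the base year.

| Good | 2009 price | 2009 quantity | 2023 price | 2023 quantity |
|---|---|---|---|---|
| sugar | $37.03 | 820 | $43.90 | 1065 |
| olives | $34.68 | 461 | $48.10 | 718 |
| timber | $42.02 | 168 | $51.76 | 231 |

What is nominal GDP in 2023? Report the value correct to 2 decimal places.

$93245.86

Nominal GDP 2023 = Σ (p_2023 × q_2023) = 43.90·1065 + 48.10·718 + 51.76·231 = 93245.86.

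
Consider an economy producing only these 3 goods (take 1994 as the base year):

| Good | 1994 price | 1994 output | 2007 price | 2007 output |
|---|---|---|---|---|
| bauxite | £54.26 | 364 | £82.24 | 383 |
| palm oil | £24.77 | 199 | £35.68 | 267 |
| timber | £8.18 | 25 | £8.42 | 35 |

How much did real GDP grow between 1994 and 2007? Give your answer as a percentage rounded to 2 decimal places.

11.24%

Real GDP 1994 = Nominal GDP 1994 = 54.26·364 + 24.77·199 + 8.18·25 = 24884.37.
Real GDP 2007 (at 1994 prices) = 54.26·383 + 24.77·267 + 8.18·35 = 27681.47.
Real growth = 27681.47/24884.37 − 1 = 0.1124.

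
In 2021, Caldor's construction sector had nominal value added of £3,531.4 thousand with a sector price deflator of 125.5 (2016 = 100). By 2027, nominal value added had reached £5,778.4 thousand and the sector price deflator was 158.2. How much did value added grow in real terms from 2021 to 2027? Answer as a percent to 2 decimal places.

Deflate each year: 2021 → 3531.4/1.255 = 2813.86; 2027 → 5778.4/1.582 = 3652.59.
So real value added changed by 3652.59/2813.86 − 1 = 0.2981, i.e. 29.81%.

29.81%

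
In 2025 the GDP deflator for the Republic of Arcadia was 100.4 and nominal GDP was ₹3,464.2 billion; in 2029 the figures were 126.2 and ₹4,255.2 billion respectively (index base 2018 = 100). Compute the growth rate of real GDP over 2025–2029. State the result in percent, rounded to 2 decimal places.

Real GDP 2025 = 3464.2 / 1.004 = 3450.40.
Real GDP 2029 = 4255.2 / 1.262 = 3371.79.
Real growth = 3371.79 / 3450.40 − 1 = -0.0228.

-2.28%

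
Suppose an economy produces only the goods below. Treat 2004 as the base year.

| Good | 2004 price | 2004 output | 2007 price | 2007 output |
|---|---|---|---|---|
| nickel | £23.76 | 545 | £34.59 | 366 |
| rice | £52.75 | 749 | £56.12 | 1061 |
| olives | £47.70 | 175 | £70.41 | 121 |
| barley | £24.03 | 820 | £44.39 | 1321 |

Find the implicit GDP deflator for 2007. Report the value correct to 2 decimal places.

136.39

Nominal GDP 2007 = 34.59·366 + 56.12·1061 + 70.41·121 + 44.39·1321 = 139362.06.
Real GDP 2007 (at 2004 prices) = 23.76·366 + 52.75·1061 + 47.70·121 + 24.03·1321 = 102179.24.
Deflator = Nominal/Real × 100 = 139362.06/102179.24 × 100 = 136.390.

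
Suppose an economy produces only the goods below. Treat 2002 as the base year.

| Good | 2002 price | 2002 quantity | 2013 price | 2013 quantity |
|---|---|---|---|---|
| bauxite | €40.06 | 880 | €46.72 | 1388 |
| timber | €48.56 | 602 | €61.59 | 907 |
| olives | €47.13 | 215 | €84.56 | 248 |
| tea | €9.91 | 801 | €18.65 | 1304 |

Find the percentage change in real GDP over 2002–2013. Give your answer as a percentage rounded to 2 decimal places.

50.51%

Real GDP 2002 = Nominal GDP 2002 = 40.06·880 + 48.56·602 + 47.13·215 + 9.91·801 = 82556.78.
Real GDP 2013 (at 2002 prices) = 40.06·1388 + 48.56·907 + 47.13·248 + 9.91·1304 = 124258.08.
Real growth = 124258.08/82556.78 − 1 = 0.5051.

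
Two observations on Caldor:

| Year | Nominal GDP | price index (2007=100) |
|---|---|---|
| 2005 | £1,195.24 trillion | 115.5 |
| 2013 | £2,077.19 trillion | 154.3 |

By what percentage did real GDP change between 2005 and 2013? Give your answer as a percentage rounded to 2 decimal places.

30.09%

Deflate each year: 2005 → 1195.24/1.155 = 1034.84; 2013 → 2077.19/1.543 = 1346.20.
So real GDP changed by 1346.20/1034.84 − 1 = 0.3009, i.e. 30.09%.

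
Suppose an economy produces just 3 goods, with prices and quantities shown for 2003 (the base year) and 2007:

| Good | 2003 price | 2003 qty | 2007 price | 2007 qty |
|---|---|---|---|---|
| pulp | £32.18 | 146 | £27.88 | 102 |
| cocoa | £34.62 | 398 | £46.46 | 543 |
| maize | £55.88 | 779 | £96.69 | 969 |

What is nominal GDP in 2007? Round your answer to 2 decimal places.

Nominal GDP 2007 = Σ (p_2007 × q_2007) = 27.88·102 + 46.46·543 + 96.69·969 = 121764.15.

£121764.15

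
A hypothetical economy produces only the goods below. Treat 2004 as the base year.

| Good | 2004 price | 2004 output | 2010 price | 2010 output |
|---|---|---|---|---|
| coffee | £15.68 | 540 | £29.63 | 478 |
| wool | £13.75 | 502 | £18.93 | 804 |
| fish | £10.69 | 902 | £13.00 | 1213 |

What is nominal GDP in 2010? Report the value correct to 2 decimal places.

£45151.86

Nominal GDP 2010 = Σ (p_2010 × q_2010) = 29.63·478 + 18.93·804 + 13.00·1213 = 45151.86.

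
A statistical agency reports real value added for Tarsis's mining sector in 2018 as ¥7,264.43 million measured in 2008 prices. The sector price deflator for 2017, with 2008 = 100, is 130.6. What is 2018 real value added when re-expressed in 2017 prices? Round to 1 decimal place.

¥9,487.3 million

Real value added in 2017 prices = Real value added in 2008 prices × (P_2017/P_2008) = 7264.43 × 1.306 = 9487.35.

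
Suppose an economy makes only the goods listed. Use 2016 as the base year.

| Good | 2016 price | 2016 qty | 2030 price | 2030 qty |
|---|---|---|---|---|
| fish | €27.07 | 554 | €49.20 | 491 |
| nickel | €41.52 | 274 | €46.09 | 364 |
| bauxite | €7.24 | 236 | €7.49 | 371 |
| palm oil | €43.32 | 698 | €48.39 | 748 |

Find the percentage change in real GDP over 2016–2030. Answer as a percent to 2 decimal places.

Real GDP 2016 = Nominal GDP 2016 = 27.07·554 + 41.52·274 + 7.24·236 + 43.32·698 = 58319.26.
Real GDP 2030 (at 2016 prices) = 27.07·491 + 41.52·364 + 7.24·371 + 43.32·748 = 63494.05.
Real growth = 63494.05/58319.26 − 1 = 0.0887.

8.87%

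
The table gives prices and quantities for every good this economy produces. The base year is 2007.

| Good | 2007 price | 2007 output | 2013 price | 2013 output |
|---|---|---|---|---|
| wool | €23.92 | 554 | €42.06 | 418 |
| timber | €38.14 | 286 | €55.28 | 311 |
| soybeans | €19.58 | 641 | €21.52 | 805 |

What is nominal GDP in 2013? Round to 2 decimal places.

Nominal GDP 2013 = Σ (p_2013 × q_2013) = 42.06·418 + 55.28·311 + 21.52·805 = 52096.76.

€52096.76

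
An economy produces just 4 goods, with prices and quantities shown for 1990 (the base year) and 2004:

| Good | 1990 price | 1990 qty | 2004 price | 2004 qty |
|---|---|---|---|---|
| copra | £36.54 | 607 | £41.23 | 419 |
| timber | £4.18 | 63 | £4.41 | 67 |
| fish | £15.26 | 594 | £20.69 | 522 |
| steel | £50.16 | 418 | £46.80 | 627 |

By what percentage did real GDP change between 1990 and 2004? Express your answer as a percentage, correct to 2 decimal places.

4.83%

Real GDP 1990 = Nominal GDP 1990 = 36.54·607 + 4.18·63 + 15.26·594 + 50.16·418 = 52474.44.
Real GDP 2004 (at 1990 prices) = 36.54·419 + 4.18·67 + 15.26·522 + 50.16·627 = 55006.36.
Real growth = 55006.36/52474.44 − 1 = 0.0483.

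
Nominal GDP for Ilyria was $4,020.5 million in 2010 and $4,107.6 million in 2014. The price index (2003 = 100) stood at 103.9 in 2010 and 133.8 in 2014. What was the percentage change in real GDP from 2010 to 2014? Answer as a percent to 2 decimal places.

-20.66%

Real GDP 2010 = 4020.5 / 1.039 = 3869.59.
Real GDP 2014 = 4107.6 / 1.338 = 3069.96.
Real growth = 3069.96 / 3869.59 − 1 = -0.2066.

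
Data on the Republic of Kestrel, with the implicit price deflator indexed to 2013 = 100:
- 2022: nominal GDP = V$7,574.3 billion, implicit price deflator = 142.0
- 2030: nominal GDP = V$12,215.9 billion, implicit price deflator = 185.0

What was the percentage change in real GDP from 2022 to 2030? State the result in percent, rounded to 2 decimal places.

23.79%

Deflate each year: 2022 → 7574.3/1.420 = 5334.01; 2030 → 12215.9/1.850 = 6603.19.
So real GDP changed by 6603.19/5334.01 − 1 = 0.2379, i.e. 23.79%.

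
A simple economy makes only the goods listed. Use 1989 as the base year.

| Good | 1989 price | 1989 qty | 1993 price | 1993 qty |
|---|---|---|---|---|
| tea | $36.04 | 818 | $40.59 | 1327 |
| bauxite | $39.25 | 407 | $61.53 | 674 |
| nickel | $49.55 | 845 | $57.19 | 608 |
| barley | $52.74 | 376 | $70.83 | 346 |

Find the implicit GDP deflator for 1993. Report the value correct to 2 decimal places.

Nominal GDP 1993 = 40.59·1327 + 61.53·674 + 57.19·608 + 70.83·346 = 154612.85.
Real GDP 1993 (at 1989 prices) = 36.04·1327 + 39.25·674 + 49.55·608 + 52.74·346 = 122654.02.
Deflator = Nominal/Real × 100 = 154612.85/122654.02 × 100 = 126.056.

126.06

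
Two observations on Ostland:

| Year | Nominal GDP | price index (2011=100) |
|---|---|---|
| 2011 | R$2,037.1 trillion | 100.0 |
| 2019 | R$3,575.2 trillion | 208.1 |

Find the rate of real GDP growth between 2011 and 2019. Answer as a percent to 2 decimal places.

Deflate each year: 2011 → 2037.1/1.000 = 2037.10; 2019 → 3575.2/2.081 = 1718.02.
So real GDP changed by 1718.02/2037.10 − 1 = -0.1566, i.e. -15.66%.

-15.66%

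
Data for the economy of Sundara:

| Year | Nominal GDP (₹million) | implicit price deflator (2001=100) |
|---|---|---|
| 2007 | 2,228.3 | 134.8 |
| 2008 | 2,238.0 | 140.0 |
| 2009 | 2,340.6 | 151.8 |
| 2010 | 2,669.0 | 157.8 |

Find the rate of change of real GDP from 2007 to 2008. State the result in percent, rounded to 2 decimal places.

Real GDP 2007 = 2228.3/1.348 = 1653.04.
Real GDP 2008 = 2238.0/1.400 = 1598.57.
Change = 1598.57/1653.04 − 1 = -0.0330.

-3.30%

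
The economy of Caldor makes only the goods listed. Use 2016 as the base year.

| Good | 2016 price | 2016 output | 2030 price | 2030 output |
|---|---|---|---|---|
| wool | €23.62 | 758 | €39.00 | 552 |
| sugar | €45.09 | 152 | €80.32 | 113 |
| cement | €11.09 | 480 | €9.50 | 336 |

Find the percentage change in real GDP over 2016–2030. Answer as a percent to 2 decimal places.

-27.33%

Real GDP 2016 = Nominal GDP 2016 = 23.62·758 + 45.09·152 + 11.09·480 = 30080.84.
Real GDP 2030 (at 2016 prices) = 23.62·552 + 45.09·113 + 11.09·336 = 21859.65.
Real growth = 21859.65/30080.84 − 1 = -0.2733.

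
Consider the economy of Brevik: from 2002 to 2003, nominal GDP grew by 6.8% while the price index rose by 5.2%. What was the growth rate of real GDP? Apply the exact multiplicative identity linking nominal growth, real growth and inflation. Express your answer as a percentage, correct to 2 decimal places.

(1 + g_nom) = (1 + g_real)(1 + π), so g_real = 1.0680 / 1.0520 − 1 = 0.01521.

1.52%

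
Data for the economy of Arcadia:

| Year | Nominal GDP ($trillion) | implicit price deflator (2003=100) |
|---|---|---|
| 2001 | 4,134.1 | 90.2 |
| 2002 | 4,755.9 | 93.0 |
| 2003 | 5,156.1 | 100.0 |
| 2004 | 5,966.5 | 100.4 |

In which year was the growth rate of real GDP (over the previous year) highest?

2004

2002: real = 4755.9/0.930 = 5113.87; growth vs 2001 (4583.26) = 11.58%.
2003: real = 5156.1/1.000 = 5156.10; growth vs 2002 (5113.87) = 0.83%.
2004: real = 5966.5/1.004 = 5942.73; growth vs 2003 (5156.10) = 15.26%.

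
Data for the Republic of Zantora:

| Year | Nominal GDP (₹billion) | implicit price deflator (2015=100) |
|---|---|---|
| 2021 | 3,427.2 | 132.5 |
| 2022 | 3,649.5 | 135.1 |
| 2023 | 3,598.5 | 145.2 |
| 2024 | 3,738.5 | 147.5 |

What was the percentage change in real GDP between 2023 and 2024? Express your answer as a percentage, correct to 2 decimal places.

Real GDP 2023 = 3598.5/1.452 = 2478.31.
Real GDP 2024 = 3738.5/1.475 = 2534.58.
Change = 2534.58/2478.31 − 1 = 0.0227.

2.27%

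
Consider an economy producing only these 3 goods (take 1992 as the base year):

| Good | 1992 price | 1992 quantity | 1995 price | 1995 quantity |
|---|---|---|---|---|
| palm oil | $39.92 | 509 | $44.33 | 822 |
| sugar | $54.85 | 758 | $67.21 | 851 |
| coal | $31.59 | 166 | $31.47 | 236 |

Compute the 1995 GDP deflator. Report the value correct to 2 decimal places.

Nominal GDP 1995 = 44.33·822 + 67.21·851 + 31.47·236 = 101061.89.
Real GDP 1995 (at 1992 prices) = 39.92·822 + 54.85·851 + 31.59·236 = 86946.83.
Deflator = Nominal/Real × 100 = 101061.89/86946.83 × 100 = 116.234.

116.23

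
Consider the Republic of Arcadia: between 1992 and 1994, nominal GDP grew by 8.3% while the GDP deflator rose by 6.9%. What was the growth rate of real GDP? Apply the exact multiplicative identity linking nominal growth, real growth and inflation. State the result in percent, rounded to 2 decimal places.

1.31%

(1 + g_nom) = (1 + g_real)(1 + π), so g_real = 1.0830 / 1.0690 − 1 = 0.01310.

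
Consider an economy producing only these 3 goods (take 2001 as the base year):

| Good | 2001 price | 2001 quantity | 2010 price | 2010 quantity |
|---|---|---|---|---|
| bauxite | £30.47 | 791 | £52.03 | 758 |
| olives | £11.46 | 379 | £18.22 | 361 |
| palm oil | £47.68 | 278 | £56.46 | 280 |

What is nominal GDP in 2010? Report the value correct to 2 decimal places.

£61824.96

Nominal GDP 2010 = Σ (p_2010 × q_2010) = 52.03·758 + 18.22·361 + 56.46·280 = 61824.96.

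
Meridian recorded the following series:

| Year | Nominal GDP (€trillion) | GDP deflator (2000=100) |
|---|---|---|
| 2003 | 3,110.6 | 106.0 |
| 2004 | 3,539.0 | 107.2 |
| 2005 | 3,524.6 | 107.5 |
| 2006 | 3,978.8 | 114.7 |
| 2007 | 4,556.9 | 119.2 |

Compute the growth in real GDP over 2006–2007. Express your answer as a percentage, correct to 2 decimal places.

Real GDP 2006 = 3978.8/1.147 = 3468.88.
Real GDP 2007 = 4556.9/1.192 = 3822.90.
Change = 3822.90/3468.88 − 1 = 0.1021.

10.21%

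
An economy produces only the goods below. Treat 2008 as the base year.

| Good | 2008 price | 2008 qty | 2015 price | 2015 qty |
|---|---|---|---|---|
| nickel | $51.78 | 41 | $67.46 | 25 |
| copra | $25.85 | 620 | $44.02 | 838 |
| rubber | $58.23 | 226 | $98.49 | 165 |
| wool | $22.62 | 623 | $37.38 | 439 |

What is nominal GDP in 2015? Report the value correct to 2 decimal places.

Nominal GDP 2015 = Σ (p_2015 × q_2015) = 67.46·25 + 44.02·838 + 98.49·165 + 37.38·439 = 71235.93.

$71235.93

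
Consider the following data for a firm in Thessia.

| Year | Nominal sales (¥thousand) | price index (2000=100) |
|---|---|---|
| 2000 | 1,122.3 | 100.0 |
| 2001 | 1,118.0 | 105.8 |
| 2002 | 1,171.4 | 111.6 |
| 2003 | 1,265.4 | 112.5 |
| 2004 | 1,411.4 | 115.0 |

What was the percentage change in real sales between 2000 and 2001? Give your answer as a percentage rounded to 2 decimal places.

Real sales 2000 = 1122.3/1.000 = 1122.30.
Real sales 2001 = 1118.0/1.058 = 1056.71.
Change = 1056.71/1122.30 − 1 = -0.0584.

-5.84%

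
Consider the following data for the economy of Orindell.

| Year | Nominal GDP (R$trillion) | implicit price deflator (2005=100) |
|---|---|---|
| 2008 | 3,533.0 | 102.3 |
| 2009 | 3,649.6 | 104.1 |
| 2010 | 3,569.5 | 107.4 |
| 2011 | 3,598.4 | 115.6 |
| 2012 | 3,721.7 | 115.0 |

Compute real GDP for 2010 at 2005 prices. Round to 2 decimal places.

Real GDP 2010 = 3569.5 / 1.074 = 3323.56.

R$3,323.56 trillion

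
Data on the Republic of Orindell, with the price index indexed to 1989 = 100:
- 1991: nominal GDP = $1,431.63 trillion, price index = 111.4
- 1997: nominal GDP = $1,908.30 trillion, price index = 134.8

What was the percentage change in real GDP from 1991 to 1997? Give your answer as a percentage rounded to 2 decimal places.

10.16%

Real GDP 1991 = 1431.63 / 1.114 = 1285.13.
Real GDP 1997 = 1908.30 / 1.348 = 1415.65.
Real growth = 1415.65 / 1285.13 − 1 = 0.1016.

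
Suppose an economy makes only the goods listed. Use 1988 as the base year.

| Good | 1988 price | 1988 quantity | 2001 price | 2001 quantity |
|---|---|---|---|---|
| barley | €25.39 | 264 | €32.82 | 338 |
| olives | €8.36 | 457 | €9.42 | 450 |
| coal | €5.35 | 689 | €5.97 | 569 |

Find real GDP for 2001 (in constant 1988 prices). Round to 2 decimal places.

€15387.97

Real GDP 2001 = Σ (p_1988 × q_2001) = 25.39·338 + 8.36·450 + 5.35·569 = 15387.97.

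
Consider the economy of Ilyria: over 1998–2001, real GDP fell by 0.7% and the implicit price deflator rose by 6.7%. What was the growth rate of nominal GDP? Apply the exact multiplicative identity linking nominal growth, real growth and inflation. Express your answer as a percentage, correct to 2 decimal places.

5.95%

(1 + g_nom) = (1 + g_real)(1 + π) = 0.9930 × 1.0670 = 1.05953.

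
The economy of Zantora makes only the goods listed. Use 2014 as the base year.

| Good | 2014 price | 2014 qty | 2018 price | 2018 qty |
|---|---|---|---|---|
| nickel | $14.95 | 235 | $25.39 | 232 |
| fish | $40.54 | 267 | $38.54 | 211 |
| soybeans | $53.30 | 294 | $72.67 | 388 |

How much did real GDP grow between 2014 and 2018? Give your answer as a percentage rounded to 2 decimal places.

Real GDP 2014 = Nominal GDP 2014 = 14.95·235 + 40.54·267 + 53.30·294 = 30007.63.
Real GDP 2018 (at 2014 prices) = 14.95·232 + 40.54·211 + 53.30·388 = 32702.74.
Real growth = 32702.74/30007.63 − 1 = 0.0898.

8.98%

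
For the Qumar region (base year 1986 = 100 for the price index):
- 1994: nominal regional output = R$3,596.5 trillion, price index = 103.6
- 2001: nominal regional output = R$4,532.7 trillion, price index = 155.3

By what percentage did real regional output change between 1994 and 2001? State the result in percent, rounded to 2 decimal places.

Deflate each year: 1994 → 3596.5/1.036 = 3471.53; 2001 → 4532.7/1.553 = 2918.67.
So real regional output changed by 2918.67/3471.53 − 1 = -0.1593, i.e. -15.93%.

-15.93%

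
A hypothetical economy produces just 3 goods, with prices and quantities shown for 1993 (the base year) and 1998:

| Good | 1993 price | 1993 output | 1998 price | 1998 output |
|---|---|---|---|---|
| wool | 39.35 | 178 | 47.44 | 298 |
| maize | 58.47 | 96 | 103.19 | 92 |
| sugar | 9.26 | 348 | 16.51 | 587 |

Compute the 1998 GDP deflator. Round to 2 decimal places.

147.83

Nominal GDP 1998 = 47.44·298 + 103.19·92 + 16.51·587 = 33321.97.
Real GDP 1998 (at 1993 prices) = 39.35·298 + 58.47·92 + 9.26·587 = 22541.16.
Deflator = Nominal/Real × 100 = 33321.97/22541.16 × 100 = 147.827.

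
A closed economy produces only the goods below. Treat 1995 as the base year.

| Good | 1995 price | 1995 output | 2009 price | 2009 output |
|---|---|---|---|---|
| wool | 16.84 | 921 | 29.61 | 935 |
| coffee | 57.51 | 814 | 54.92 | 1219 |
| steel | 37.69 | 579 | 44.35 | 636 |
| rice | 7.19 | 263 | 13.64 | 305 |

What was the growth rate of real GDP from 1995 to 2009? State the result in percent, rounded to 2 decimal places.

30.19%

Real GDP 1995 = Nominal GDP 1995 = 16.84·921 + 57.51·814 + 37.69·579 + 7.19·263 = 86036.26.
Real GDP 2009 (at 1995 prices) = 16.84·935 + 57.51·1219 + 37.69·636 + 7.19·305 = 112013.88.
Real growth = 112013.88/86036.26 − 1 = 0.3019.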